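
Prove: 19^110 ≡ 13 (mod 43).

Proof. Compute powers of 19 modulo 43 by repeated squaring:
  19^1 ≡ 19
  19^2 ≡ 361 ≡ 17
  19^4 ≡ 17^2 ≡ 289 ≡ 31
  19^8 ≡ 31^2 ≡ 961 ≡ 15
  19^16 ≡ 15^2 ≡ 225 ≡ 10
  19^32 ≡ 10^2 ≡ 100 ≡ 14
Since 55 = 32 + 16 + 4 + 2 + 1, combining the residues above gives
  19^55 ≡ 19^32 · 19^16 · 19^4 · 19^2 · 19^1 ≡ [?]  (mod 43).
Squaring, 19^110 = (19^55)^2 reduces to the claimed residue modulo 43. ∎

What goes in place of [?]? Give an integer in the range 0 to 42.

19^32 · 19^16 · 19^4 · 19^2 · 19^1 ≡ 14 · 10 · 31 · 17 · 19 = 1401820.
1401820 mod 43 = 20, so 19^55 ≡ 20 (mod 43).

20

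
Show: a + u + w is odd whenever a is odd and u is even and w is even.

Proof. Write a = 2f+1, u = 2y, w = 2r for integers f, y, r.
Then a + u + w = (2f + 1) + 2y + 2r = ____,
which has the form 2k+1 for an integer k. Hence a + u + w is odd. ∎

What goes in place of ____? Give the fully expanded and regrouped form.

(2f + 1) + 2y + 2r = 2f + 2r + 2y + 1
= 2(f + r + y) + 1.
Since f + r + y is an integer, the sum is of the form 2k+1 for an integer k.

2(f + r + y) + 1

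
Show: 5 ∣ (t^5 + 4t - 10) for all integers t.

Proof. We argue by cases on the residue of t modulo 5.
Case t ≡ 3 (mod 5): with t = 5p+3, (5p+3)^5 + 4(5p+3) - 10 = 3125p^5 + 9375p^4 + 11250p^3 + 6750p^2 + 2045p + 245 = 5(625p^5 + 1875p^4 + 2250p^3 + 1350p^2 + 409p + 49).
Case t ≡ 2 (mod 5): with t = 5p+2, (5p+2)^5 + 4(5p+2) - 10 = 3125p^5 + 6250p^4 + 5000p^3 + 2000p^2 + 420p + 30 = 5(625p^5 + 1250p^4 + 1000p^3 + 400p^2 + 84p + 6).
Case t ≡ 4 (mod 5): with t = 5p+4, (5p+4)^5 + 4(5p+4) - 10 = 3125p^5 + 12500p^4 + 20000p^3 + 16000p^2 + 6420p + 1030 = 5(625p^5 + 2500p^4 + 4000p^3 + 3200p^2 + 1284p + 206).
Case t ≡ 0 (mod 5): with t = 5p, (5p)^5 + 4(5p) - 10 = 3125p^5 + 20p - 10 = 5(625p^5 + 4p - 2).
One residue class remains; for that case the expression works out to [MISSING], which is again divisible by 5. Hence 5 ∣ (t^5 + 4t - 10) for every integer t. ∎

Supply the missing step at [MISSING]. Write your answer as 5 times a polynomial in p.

Only t ≡ 1 (mod 5) is unaccounted for. Put t = 5p+1:
(5p+1)^5 + 4(5p+1) - 10 expands to 3125p^5 + 3125p^4 + 1250p^3 + 250p^2 + 45p - 5,
and factoring out 5 leaves 5(625p^5 + 625p^4 + 250p^3 + 50p^2 + 9p - 1).

5(625p^5 + 625p^4 + 250p^3 + 50p^2 + 9p - 1)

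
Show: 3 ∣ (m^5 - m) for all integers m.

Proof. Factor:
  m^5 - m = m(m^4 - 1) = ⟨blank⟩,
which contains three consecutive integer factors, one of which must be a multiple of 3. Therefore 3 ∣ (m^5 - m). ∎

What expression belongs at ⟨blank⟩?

m^4 - 1 = (m^2 - 1)(m^2 + 1), and m^2 - 1 = (m-1)(m+1).
So m(m^4 - 1) = (m - 1)m(m + 1)(m^2 + 1).

(m - 1)m(m + 1)(m^2 + 1)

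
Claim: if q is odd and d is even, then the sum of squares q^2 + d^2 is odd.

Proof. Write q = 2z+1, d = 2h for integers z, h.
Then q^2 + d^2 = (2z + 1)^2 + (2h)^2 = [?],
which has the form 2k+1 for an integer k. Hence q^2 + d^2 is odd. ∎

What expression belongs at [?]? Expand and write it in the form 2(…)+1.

2(2h^2 + 2z^2 + 2z) + 1

Expanding: (2z + 1)^2 + (2h)^2 = 4h^2 + 4z^2 + 4z + 1.
Every term except the constant is even, so this is 2(2h^2 + 2z^2 + 2z) + 1,
and 2h^2 + 2z^2 + 2z ∈ ℤ gives the required form.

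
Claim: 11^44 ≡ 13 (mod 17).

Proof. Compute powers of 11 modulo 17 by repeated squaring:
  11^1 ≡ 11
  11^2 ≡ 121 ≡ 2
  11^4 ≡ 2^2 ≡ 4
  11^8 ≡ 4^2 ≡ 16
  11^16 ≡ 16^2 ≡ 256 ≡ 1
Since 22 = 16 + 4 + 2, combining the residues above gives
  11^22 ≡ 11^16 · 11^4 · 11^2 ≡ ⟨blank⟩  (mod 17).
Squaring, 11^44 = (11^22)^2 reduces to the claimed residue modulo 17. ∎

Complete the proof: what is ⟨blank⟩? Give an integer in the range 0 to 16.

Multiply the listed residues: 1 · 4 · 2 = 4 → 8.
Reducing modulo 17: 8 = 0·17 + 8, so 11^22 ≡ 8.

8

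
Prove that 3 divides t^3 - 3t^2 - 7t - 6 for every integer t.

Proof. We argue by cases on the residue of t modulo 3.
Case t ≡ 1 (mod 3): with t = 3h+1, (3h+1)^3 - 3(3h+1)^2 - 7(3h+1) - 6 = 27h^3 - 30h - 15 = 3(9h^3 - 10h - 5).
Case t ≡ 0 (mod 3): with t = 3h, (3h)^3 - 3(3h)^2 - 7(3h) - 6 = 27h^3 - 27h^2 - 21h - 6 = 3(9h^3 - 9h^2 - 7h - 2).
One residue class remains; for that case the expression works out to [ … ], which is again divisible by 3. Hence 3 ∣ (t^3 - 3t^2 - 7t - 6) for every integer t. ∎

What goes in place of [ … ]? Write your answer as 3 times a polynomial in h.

3(9h^3 + 9h^2 - 7h - 8)

Only t ≡ 2 (mod 3) is unaccounted for. Put t = 3h+2:
(3h+2)^3 - 3(3h+2)^2 - 7(3h+2) - 6 expands to 27h^3 + 27h^2 - 21h - 24,
and factoring out 3 leaves 3(9h^3 + 9h^2 - 7h - 8).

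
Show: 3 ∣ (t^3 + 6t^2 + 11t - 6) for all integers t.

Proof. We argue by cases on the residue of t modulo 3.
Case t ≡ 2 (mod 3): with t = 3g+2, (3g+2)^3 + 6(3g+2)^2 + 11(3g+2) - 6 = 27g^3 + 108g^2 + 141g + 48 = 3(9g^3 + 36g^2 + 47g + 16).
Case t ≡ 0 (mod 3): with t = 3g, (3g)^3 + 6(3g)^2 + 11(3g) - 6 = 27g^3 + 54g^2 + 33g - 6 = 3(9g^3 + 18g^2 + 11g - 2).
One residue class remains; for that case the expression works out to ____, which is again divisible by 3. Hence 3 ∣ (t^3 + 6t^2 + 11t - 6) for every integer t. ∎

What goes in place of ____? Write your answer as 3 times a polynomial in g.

3(9g^3 + 27g^2 + 26g + 4)

Only t ≡ 1 (mod 3) is unaccounted for. Put t = 3g+1:
(3g+1)^3 + 6(3g+1)^2 + 11(3g+1) - 6 expands to 27g^3 + 81g^2 + 78g + 12,
and factoring out 3 leaves 3(9g^3 + 27g^2 + 26g + 4).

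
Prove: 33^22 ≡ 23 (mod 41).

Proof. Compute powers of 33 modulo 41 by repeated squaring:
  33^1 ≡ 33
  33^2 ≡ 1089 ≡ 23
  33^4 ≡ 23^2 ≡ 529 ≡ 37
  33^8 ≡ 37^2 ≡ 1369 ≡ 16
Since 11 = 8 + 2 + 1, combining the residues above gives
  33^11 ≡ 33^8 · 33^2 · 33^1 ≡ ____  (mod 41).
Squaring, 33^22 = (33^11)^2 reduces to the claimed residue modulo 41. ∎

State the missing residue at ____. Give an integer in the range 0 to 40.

Multiply the listed residues: 16 · 23 · 33 = 368 → 12144.
Reducing modulo 41: 12144 = 296·41 + 8, so 33^11 ≡ 8.

8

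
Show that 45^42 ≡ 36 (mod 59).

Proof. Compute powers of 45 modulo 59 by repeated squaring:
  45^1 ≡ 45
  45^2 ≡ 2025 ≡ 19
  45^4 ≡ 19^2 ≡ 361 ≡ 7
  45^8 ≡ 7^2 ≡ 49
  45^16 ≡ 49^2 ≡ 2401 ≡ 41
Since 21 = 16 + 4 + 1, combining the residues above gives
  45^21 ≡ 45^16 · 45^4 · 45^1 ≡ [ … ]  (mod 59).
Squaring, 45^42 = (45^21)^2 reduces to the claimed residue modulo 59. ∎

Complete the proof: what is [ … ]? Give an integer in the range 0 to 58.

45^16 · 45^4 · 45^1 ≡ 41 · 7 · 45 = 12915.
12915 mod 59 = 53, so 45^21 ≡ 53 (mod 59).

53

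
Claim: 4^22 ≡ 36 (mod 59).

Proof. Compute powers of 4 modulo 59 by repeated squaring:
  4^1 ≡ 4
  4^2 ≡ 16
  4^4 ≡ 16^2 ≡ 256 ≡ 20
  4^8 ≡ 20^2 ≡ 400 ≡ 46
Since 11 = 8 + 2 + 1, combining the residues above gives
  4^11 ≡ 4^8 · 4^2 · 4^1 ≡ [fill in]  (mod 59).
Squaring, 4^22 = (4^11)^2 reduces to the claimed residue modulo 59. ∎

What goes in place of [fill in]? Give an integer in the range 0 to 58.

53

Multiply the listed residues: 46 · 16 · 4 = 736 → 2944.
Reducing modulo 59: 2944 = 49·59 + 53, so 4^11 ≡ 53.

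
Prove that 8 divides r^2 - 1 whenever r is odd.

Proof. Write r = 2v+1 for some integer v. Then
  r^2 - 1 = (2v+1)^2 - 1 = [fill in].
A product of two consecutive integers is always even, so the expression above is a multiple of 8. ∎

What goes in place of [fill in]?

(2v+1)^2 - 1 = 4v^2 + 4v + 1 - 1 = 4v^2 + 4v = 4v(v+1).
Since v and v+1 are consecutive, v(v+1) is even, and 4·(even) is a multiple of 8.

4v(v + 1)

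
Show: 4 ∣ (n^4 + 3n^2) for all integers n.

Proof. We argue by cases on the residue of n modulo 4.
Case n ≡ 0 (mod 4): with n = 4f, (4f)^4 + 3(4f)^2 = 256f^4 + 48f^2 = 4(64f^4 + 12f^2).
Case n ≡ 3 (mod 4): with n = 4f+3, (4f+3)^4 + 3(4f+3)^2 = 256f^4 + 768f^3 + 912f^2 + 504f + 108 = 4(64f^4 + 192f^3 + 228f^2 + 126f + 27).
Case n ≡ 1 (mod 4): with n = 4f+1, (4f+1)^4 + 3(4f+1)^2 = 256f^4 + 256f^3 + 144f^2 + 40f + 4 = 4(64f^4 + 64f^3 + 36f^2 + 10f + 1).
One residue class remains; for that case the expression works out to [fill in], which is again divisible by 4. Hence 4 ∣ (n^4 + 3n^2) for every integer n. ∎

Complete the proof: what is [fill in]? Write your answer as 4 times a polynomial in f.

4(64f^4 + 128f^3 + 108f^2 + 44f + 7)

Only n ≡ 2 (mod 4) is unaccounted for. Put n = 4f+2:
(4f+2)^4 + 3(4f+2)^2 expands to 256f^4 + 512f^3 + 432f^2 + 176f + 28,
and factoring out 4 leaves 4(64f^4 + 128f^3 + 108f^2 + 44f + 7).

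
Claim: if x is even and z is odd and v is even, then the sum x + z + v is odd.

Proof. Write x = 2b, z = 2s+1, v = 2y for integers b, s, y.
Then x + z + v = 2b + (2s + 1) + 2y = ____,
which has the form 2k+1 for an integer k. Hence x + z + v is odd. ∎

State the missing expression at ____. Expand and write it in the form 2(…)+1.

2(b + s + y) + 1

Expanding: 2b + (2s + 1) + 2y = 2b + 2s + 2y + 1.
Every term except the constant is even, so this is 2(b + s + y) + 1,
and b + s + y ∈ ℤ gives the required form.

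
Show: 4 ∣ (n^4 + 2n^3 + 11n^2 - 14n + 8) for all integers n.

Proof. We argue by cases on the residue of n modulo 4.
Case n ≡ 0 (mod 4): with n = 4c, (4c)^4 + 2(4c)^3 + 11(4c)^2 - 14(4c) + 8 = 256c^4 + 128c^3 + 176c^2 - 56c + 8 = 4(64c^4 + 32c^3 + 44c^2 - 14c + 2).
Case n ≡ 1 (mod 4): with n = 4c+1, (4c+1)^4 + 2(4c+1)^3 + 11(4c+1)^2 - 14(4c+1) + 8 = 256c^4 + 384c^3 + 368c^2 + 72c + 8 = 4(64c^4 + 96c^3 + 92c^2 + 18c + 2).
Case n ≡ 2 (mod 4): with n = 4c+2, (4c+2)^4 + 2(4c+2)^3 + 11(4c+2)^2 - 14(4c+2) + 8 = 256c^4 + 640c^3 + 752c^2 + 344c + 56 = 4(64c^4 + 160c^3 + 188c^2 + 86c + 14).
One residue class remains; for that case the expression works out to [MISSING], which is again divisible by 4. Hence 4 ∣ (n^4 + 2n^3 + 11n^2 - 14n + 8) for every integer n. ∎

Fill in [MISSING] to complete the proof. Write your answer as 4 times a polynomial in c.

4(64c^4 + 224c^3 + 332c^2 + 214c + 50)

The residues treated are {0, 1, 2}, so the missing case is n ≡ 3 (mod 4); write n = 4c+3.
Then (4c+3)^4 + 2(4c+3)^3 + 11(4c+3)^2 - 14(4c+3) + 8 = 256c^4 + 896c^3 + 1328c^2 + 856c + 200 = 4(64c^4 + 224c^3 + 332c^2 + 214c + 50).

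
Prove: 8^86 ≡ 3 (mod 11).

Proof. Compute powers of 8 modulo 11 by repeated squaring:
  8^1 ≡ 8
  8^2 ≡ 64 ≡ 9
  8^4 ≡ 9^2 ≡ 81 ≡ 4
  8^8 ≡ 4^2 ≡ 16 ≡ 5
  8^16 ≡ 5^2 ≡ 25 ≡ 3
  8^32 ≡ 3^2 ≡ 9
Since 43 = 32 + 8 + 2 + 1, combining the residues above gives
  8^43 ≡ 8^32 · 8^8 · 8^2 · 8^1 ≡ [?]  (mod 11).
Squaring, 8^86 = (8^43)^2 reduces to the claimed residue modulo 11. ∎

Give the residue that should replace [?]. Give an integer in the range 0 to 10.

6

Multiply the listed residues: 9 · 5 · 9 · 8 = 45 → 405 → 3240.
Reducing modulo 11: 3240 = 294·11 + 6, so 8^43 ≡ 6.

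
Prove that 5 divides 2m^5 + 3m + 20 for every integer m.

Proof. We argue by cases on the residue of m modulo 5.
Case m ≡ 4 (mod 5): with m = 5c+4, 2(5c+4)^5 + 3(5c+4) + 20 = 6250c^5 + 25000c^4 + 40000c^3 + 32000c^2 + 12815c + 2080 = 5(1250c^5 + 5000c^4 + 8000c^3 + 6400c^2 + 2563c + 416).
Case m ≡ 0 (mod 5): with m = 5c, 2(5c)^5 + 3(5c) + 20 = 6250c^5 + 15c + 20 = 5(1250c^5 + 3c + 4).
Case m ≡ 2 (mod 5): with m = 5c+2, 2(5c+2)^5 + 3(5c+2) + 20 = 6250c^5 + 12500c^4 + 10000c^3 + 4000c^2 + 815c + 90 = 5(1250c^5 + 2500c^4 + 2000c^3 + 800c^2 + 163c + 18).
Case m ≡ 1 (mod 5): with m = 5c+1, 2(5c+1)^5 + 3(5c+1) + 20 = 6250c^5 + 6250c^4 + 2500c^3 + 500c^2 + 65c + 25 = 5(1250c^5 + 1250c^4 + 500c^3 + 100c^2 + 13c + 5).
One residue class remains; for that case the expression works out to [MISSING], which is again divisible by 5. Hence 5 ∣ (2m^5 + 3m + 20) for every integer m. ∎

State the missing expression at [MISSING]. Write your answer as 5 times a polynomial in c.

5(1250c^5 + 3750c^4 + 4500c^3 + 2700c^2 + 813c + 103)

Only m ≡ 3 (mod 5) is unaccounted for. Put m = 5c+3:
2(5c+3)^5 + 3(5c+3) + 20 expands to 6250c^5 + 18750c^4 + 22500c^3 + 13500c^2 + 4065c + 515,
and factoring out 5 leaves 5(1250c^5 + 3750c^4 + 4500c^3 + 2700c^2 + 813c + 103).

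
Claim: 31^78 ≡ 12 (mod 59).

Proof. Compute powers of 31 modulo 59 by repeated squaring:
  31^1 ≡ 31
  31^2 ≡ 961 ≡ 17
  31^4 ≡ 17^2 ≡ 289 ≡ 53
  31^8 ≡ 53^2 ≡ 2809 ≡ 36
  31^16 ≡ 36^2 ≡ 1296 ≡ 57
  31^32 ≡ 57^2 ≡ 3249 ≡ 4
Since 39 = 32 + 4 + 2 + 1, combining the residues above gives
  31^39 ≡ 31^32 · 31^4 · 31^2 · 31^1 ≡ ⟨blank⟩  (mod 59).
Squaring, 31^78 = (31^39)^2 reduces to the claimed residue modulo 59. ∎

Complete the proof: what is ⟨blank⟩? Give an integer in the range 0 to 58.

Multiply the listed residues: 4 · 53 · 17 · 31 = 212 → 3604 → 111724.
Reducing modulo 59: 111724 = 1893·59 + 37, so 31^39 ≡ 37.

37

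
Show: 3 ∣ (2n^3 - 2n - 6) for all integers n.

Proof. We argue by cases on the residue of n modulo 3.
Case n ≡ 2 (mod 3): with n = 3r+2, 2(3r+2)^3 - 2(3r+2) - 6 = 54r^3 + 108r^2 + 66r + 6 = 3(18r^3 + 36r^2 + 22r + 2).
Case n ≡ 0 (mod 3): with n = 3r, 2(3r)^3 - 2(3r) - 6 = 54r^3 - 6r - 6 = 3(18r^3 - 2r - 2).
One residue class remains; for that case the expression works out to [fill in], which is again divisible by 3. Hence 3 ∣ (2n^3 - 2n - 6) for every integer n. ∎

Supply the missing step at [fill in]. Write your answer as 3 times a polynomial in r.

The residues treated are {2, 0}, so the missing case is n ≡ 1 (mod 3); write n = 3r+1.
Then 2(3r+1)^3 - 2(3r+1) - 6 = 54r^3 + 54r^2 + 12r - 6 = 3(18r^3 + 18r^2 + 4r - 2).

3(18r^3 + 18r^2 + 4r - 2)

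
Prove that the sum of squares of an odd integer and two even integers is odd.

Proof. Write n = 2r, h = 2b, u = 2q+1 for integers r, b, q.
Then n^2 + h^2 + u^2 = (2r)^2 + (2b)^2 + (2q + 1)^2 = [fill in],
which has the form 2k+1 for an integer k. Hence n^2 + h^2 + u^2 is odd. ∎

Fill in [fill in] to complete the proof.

Expanding: (2r)^2 + (2b)^2 + (2q + 1)^2 = 4b^2 + 4q^2 + 4q + 4r^2 + 1.
Every term except the constant is even, so this is 2(2b^2 + 2q^2 + 2q + 2r^2) + 1,
and 2b^2 + 2q^2 + 2q + 2r^2 ∈ ℤ gives the required form.

2(2b^2 + 2q^2 + 2q + 2r^2) + 1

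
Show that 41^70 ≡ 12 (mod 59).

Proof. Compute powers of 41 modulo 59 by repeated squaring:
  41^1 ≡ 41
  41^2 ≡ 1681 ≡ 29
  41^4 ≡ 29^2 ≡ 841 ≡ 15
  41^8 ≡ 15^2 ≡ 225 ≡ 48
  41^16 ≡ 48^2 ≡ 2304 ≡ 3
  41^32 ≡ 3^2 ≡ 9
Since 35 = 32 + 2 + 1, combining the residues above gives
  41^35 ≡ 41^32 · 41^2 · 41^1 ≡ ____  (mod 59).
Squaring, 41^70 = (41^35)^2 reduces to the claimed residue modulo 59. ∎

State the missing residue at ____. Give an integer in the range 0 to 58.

22

41^32 · 41^2 · 41^1 ≡ 9 · 29 · 41 = 10701.
10701 mod 59 = 22, so 41^35 ≡ 22 (mod 59).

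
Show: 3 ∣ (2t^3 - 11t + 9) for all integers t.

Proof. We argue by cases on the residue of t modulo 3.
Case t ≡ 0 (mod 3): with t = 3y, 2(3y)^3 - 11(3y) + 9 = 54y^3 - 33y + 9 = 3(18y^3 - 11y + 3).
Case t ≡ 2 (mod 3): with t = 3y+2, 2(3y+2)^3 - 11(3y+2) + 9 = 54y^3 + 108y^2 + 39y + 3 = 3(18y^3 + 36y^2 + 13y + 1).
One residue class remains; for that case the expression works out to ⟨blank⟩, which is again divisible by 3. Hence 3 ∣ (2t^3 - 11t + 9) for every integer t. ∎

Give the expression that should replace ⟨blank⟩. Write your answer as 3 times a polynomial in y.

The residues treated are {0, 2}, so the missing case is t ≡ 1 (mod 3); write t = 3y+1.
Then 2(3y+1)^3 - 11(3y+1) + 9 = 54y^3 + 54y^2 - 15y = 3(18y^3 + 18y^2 - 5y).

3(18y^3 + 18y^2 - 5y)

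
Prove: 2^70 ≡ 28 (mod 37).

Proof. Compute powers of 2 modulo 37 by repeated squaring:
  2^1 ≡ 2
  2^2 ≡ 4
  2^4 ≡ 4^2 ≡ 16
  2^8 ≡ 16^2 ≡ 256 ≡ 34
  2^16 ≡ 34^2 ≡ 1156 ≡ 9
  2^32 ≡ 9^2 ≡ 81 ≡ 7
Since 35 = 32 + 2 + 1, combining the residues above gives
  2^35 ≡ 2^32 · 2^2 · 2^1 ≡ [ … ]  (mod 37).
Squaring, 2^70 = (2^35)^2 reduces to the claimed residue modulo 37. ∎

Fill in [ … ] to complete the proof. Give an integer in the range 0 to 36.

Multiply the listed residues: 7 · 4 · 2 = 28 → 56.
Reducing modulo 37: 56 = 1·37 + 19, so 2^35 ≡ 19.

19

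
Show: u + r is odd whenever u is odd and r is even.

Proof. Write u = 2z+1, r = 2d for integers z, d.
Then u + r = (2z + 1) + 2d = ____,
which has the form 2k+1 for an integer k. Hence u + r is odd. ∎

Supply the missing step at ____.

2(d + z) + 1

(2z + 1) + 2d = 2d + 2z + 1
= 2(d + z) + 1.
Since d + z is an integer, the sum is of the form 2k+1 for an integer k.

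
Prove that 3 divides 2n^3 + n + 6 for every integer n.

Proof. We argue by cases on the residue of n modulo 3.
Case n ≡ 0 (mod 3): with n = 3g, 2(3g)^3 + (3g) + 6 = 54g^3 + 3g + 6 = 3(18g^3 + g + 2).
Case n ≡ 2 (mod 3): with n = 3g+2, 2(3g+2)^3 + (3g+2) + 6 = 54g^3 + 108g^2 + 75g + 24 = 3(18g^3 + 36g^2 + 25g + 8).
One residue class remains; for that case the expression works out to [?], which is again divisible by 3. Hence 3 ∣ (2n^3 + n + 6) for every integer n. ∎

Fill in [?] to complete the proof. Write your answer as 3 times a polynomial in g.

3(18g^3 + 18g^2 + 7g + 3)

Only n ≡ 1 (mod 3) is unaccounted for. Put n = 3g+1:
2(3g+1)^3 + (3g+1) + 6 expands to 54g^3 + 54g^2 + 21g + 9,
and factoring out 3 leaves 3(18g^3 + 18g^2 + 7g + 3).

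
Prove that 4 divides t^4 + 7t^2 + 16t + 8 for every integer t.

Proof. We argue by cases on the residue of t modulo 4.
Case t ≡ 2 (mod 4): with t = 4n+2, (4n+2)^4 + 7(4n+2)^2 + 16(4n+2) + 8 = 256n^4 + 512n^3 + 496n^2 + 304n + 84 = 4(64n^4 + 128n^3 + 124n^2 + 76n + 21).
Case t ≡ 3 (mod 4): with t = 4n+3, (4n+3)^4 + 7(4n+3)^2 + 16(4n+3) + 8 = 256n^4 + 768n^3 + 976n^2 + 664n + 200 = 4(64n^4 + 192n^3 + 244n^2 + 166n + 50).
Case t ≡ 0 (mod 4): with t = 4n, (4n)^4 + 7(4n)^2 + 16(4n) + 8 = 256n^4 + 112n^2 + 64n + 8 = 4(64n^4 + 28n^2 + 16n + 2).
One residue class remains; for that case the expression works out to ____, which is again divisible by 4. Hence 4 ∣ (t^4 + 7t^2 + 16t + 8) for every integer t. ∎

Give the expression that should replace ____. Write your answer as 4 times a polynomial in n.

4(64n^4 + 64n^3 + 52n^2 + 34n + 8)

The residues treated are {2, 3, 0}, so the missing case is t ≡ 1 (mod 4); write t = 4n+1.
Then (4n+1)^4 + 7(4n+1)^2 + 16(4n+1) + 8 = 256n^4 + 256n^3 + 208n^2 + 136n + 32 = 4(64n^4 + 64n^3 + 52n^2 + 34n + 8).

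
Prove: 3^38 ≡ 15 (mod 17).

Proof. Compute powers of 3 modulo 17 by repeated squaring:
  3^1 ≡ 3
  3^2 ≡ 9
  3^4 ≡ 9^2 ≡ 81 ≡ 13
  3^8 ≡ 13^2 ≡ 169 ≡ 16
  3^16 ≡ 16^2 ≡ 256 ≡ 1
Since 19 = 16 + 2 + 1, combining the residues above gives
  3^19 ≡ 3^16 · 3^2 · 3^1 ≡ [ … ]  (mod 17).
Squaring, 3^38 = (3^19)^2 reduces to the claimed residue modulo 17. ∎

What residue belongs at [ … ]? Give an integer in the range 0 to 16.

10

3^16 · 3^2 · 3^1 ≡ 1 · 9 · 3 = 27.
27 mod 17 = 10, so 3^19 ≡ 10 (mod 17).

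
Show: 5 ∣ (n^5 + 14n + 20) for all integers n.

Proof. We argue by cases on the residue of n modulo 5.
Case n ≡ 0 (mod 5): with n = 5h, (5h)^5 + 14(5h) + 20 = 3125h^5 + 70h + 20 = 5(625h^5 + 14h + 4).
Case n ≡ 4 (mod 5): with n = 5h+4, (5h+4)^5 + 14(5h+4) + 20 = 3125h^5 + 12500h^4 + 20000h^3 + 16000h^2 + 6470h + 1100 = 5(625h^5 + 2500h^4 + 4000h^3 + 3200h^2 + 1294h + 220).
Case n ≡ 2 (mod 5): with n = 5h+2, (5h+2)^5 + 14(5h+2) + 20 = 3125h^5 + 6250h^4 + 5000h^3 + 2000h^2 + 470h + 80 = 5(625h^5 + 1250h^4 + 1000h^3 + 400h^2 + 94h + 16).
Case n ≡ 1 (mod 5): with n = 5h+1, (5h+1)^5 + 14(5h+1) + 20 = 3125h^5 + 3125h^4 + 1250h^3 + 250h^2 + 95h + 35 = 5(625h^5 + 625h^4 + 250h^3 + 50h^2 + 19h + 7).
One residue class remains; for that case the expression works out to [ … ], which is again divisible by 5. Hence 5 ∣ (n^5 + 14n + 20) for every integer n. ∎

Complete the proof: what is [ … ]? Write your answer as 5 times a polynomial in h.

Only n ≡ 3 (mod 5) is unaccounted for. Put n = 5h+3:
(5h+3)^5 + 14(5h+3) + 20 expands to 3125h^5 + 9375h^4 + 11250h^3 + 6750h^2 + 2095h + 305,
and factoring out 5 leaves 5(625h^5 + 1875h^4 + 2250h^3 + 1350h^2 + 419h + 61).

5(625h^5 + 1875h^4 + 2250h^3 + 1350h^2 + 419h + 61)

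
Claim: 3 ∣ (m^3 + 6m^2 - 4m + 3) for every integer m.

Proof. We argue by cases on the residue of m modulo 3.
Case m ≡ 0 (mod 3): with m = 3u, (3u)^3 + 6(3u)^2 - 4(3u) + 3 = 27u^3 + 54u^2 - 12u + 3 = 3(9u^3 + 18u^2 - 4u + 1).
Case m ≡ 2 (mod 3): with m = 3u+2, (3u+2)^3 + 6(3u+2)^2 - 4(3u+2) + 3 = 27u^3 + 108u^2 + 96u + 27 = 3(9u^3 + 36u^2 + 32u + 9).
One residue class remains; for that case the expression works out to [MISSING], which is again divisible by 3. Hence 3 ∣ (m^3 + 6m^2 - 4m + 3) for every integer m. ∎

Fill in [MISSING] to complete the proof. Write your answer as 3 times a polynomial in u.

The residues treated are {0, 2}, so the missing case is m ≡ 1 (mod 3); write m = 3u+1.
Then (3u+1)^3 + 6(3u+1)^2 - 4(3u+1) + 3 = 27u^3 + 81u^2 + 33u + 6 = 3(9u^3 + 27u^2 + 11u + 2).

3(9u^3 + 27u^2 + 11u + 2)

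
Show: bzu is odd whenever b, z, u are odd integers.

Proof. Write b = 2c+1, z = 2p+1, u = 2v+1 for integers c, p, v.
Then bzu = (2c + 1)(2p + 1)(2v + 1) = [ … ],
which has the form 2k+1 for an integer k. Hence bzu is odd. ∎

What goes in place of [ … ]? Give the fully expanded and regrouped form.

2(4cpv + 2cp + 2cv + c + 2pv + p + v) + 1

(2c + 1)(2p + 1)(2v + 1) = 8cpv + 4cp + 4cv + 2c + 4pv + 2p + 2v + 1
= 2(4cpv + 2cp + 2cv + c + 2pv + p + v) + 1.
Since 4cpv + 2cp + 2cv + c + 2pv + p + v is an integer, the product is of the form 2k+1 for an integer k.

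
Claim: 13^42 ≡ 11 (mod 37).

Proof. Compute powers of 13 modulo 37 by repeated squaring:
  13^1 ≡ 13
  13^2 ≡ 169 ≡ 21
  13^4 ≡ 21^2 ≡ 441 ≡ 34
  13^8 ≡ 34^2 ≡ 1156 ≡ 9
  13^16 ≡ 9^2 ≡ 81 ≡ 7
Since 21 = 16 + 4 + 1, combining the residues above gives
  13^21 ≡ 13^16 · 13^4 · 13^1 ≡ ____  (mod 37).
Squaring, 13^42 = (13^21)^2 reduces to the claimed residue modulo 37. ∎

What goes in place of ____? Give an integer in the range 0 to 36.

13^16 · 13^4 · 13^1 ≡ 7 · 34 · 13 = 3094.
3094 mod 37 = 23, so 13^21 ≡ 23 (mod 37).

23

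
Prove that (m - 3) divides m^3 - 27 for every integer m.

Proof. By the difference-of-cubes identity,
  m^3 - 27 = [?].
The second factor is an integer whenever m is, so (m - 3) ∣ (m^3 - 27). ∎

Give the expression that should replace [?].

a^3 - b^3 = (a - b)(a^2 + ab + b^2). With a = m, b = 3:
m^3 - 27 = (m - 3)(m^2 + 3m + 9).

(m - 3)(m^2 + 3m + 9)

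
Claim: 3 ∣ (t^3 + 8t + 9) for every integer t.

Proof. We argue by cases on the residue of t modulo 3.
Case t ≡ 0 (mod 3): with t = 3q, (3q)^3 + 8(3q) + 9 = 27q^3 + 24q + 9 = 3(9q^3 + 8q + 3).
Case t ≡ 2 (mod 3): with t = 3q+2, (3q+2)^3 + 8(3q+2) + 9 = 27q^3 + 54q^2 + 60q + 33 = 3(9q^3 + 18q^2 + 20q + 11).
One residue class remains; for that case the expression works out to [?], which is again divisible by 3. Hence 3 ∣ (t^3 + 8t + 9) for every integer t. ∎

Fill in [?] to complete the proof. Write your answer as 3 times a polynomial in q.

3(9q^3 + 9q^2 + 11q + 6)

The residues treated are {0, 2}, so the missing case is t ≡ 1 (mod 3); write t = 3q+1.
Then (3q+1)^3 + 8(3q+1) + 9 = 27q^3 + 27q^2 + 33q + 18 = 3(9q^3 + 9q^2 + 11q + 6).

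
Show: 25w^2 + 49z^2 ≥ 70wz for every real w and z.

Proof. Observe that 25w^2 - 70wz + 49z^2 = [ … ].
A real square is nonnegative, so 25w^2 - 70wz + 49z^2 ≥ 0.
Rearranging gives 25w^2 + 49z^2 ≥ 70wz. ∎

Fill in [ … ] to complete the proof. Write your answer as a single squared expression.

The leading and trailing coefficients are 5^2 and 7^2, and 70 = 2·5·7, so the trinomial is (5w - 7z)^2.
Hence 25w^2 - 70wz + 49z^2 ≥ 0.

(5w - 7z)^2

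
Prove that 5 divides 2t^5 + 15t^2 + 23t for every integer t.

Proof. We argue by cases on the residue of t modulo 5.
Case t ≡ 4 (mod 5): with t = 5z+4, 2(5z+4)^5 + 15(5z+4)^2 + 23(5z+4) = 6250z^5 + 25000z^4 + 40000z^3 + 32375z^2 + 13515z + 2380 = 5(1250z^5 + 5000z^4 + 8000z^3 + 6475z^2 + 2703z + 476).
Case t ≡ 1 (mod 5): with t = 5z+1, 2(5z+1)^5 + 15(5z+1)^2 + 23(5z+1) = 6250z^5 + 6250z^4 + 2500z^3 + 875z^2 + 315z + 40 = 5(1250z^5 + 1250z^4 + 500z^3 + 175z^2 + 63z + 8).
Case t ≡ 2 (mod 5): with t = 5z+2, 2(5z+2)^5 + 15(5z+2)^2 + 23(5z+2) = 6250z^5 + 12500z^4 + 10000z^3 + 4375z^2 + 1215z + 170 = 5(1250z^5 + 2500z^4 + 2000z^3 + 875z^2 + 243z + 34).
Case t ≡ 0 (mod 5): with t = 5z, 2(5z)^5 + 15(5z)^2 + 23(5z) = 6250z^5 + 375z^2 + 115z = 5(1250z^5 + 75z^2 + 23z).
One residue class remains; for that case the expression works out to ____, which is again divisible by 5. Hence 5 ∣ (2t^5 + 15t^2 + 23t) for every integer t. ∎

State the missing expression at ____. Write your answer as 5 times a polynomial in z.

Only t ≡ 3 (mod 5) is unaccounted for. Put t = 5z+3:
2(5z+3)^5 + 15(5z+3)^2 + 23(5z+3) expands to 6250z^5 + 18750z^4 + 22500z^3 + 13875z^2 + 4615z + 690,
and factoring out 5 leaves 5(1250z^5 + 3750z^4 + 4500z^3 + 2775z^2 + 923z + 138).

5(1250z^5 + 3750z^4 + 4500z^3 + 2775z^2 + 923z + 138)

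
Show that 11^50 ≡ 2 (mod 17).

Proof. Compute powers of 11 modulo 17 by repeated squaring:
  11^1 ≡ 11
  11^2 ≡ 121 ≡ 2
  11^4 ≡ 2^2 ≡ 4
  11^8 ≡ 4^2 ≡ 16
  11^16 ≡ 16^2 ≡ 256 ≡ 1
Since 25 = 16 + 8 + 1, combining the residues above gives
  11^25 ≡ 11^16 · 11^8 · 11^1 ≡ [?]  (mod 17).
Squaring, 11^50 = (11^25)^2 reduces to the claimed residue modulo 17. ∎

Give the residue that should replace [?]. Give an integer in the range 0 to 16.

6

Multiply the listed residues: 1 · 16 · 11 = 16 → 176.
Reducing modulo 17: 176 = 10·17 + 6, so 11^25 ≡ 6.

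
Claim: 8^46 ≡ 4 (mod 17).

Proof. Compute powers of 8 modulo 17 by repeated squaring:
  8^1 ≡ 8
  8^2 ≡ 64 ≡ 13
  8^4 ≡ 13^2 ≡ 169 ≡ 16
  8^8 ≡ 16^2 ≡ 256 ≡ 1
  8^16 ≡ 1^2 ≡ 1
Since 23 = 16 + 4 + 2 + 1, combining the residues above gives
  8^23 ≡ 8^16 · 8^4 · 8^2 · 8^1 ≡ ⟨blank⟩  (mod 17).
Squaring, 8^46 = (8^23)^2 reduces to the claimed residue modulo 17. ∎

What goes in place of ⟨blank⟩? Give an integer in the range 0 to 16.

8^16 · 8^4 · 8^2 · 8^1 ≡ 1 · 16 · 13 · 8 = 1664.
1664 mod 17 = 15, so 8^23 ≡ 15 (mod 17).

15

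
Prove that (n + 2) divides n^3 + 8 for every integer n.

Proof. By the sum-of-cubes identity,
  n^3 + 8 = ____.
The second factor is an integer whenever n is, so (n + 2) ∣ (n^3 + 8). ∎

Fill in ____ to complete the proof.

Polynomial division of n^3 + 8 by n + 2 leaves remainder 0 and quotient n^2 - 2n + 4.
Hence n^3 + 8 = (n + 2)(n^2 - 2n + 4).

(n + 2)(n^2 - 2n + 4)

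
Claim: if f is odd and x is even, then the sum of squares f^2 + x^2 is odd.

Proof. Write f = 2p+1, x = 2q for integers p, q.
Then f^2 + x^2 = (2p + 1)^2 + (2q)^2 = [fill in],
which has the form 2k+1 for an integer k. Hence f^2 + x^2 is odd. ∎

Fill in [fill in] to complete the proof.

2(2p^2 + 2p + 2q^2) + 1

(2p + 1)^2 + (2q)^2 = 4p^2 + 4p + 4q^2 + 1
= 2(2p^2 + 2p + 2q^2) + 1.
Since 2p^2 + 2p + 2q^2 is an integer, the sum of squares is of the form 2k+1 for an integer k.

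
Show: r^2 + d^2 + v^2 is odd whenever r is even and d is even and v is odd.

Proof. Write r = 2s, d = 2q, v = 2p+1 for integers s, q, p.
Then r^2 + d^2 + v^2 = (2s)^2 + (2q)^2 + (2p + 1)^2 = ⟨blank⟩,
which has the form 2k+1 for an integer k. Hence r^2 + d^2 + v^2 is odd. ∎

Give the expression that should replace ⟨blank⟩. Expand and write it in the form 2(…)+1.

Expanding: (2s)^2 + (2q)^2 + (2p + 1)^2 = 4p^2 + 4p + 4q^2 + 4s^2 + 1.
Every term except the constant is even, so this is 2(2p^2 + 2p + 2q^2 + 2s^2) + 1,
and 2p^2 + 2p + 2q^2 + 2s^2 ∈ ℤ gives the required form.

2(2p^2 + 2p + 2q^2 + 2s^2) + 1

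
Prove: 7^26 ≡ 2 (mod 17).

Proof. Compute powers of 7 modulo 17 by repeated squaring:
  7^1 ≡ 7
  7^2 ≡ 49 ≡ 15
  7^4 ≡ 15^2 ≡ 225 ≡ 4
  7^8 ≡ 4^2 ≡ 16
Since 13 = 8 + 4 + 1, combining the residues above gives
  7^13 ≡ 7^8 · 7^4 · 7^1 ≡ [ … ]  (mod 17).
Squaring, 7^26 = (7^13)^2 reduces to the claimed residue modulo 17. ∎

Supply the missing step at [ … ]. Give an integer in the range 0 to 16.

6

7^8 · 7^4 · 7^1 ≡ 16 · 4 · 7 = 448.
448 mod 17 = 6, so 7^13 ≡ 6 (mod 17).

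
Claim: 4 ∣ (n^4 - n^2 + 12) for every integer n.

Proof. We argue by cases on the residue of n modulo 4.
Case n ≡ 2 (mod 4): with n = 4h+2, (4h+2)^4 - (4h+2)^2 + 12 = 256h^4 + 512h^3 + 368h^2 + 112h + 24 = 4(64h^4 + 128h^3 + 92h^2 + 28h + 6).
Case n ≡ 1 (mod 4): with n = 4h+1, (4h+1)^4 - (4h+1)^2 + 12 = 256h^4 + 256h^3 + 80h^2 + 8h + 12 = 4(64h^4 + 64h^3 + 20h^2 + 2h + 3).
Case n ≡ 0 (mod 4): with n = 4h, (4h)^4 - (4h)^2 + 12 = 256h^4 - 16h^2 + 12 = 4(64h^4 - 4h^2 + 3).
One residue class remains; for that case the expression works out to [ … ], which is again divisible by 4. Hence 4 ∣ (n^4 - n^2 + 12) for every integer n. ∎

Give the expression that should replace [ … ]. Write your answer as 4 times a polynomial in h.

4(64h^4 + 192h^3 + 212h^2 + 102h + 21)

The residues treated are {2, 1, 0}, so the missing case is n ≡ 3 (mod 4); write n = 4h+3.
Then (4h+3)^4 - (4h+3)^2 + 12 = 256h^4 + 768h^3 + 848h^2 + 408h + 84 = 4(64h^4 + 192h^3 + 212h^2 + 102h + 21).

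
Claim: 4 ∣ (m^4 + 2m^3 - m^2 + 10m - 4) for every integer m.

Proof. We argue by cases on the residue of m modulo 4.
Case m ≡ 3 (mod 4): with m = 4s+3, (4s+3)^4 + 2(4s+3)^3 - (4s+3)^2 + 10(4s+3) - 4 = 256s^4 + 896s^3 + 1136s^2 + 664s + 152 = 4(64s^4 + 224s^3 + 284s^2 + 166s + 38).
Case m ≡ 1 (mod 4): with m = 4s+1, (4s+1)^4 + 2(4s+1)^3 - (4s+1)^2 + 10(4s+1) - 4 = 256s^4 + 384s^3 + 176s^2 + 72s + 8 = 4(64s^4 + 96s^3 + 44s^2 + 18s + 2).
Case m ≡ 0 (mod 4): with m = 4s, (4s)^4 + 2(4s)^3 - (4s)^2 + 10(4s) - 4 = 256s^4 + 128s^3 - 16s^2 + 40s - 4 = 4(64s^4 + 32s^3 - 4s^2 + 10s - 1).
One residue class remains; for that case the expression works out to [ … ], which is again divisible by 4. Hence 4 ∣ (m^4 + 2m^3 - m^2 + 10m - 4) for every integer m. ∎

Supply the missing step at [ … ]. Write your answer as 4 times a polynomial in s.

Only m ≡ 2 (mod 4) is unaccounted for. Put m = 4s+2:
(4s+2)^4 + 2(4s+2)^3 - (4s+2)^2 + 10(4s+2) - 4 expands to 256s^4 + 640s^3 + 560s^2 + 248s + 44,
and factoring out 4 leaves 4(64s^4 + 160s^3 + 140s^2 + 62s + 11).

4(64s^4 + 160s^3 + 140s^2 + 62s + 11)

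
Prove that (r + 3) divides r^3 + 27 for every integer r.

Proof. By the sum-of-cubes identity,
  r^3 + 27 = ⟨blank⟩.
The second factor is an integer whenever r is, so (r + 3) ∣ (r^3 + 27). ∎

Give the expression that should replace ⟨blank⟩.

a^3 + b^3 = (a + b)(a^2 - ab + b^2). With a = r, b = 3:
r^3 + 27 = (r + 3)(r^2 - 3r + 9).

(r + 3)(r^2 - 3r + 9)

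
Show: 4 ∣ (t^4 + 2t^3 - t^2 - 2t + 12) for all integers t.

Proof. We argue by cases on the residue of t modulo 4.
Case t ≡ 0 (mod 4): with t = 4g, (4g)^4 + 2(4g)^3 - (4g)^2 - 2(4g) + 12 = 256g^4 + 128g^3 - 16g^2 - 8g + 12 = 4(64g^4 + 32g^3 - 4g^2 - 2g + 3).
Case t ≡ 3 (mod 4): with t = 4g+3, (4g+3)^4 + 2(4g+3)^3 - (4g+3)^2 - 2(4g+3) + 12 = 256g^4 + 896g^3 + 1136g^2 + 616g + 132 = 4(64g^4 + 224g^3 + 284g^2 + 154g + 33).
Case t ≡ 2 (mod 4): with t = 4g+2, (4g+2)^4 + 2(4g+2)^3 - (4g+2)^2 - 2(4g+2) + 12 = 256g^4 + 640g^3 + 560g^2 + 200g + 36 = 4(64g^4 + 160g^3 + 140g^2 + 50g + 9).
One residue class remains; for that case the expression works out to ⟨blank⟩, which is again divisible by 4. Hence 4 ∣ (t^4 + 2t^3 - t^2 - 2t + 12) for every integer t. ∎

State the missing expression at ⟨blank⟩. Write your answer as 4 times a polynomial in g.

4(64g^4 + 96g^3 + 44g^2 + 6g + 3)

The residues treated are {0, 3, 2}, so the missing case is t ≡ 1 (mod 4); write t = 4g+1.
Then (4g+1)^4 + 2(4g+1)^3 - (4g+1)^2 - 2(4g+1) + 12 = 256g^4 + 384g^3 + 176g^2 + 24g + 12 = 4(64g^4 + 96g^3 + 44g^2 + 6g + 3).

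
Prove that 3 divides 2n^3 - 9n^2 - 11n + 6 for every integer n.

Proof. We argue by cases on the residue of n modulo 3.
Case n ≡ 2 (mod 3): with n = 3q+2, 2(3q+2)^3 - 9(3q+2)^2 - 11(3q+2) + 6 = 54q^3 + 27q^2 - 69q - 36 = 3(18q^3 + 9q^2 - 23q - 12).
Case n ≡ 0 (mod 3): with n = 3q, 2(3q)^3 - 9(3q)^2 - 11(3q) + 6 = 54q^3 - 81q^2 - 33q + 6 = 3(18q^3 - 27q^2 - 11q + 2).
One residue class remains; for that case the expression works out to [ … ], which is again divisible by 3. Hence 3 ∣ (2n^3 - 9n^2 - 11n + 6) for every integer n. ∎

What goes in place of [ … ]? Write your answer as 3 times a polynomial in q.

3(18q^3 - 9q^2 - 23q - 4)

The residues treated are {2, 0}, so the missing case is n ≡ 1 (mod 3); write n = 3q+1.
Then 2(3q+1)^3 - 9(3q+1)^2 - 11(3q+1) + 6 = 54q^3 - 27q^2 - 69q - 12 = 3(18q^3 - 9q^2 - 23q - 4).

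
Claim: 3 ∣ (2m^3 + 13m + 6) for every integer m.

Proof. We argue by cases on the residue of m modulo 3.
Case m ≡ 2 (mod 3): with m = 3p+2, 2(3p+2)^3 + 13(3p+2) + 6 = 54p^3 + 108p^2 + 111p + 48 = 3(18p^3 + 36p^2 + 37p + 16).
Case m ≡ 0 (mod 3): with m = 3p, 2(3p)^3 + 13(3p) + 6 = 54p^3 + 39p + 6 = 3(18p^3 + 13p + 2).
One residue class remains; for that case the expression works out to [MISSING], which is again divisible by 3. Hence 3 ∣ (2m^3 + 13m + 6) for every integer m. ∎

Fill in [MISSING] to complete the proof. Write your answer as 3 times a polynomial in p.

3(18p^3 + 18p^2 + 19p + 7)

Only m ≡ 1 (mod 3) is unaccounted for. Put m = 3p+1:
2(3p+1)^3 + 13(3p+1) + 6 expands to 54p^3 + 54p^2 + 57p + 21,
and factoring out 3 leaves 3(18p^3 + 18p^2 + 19p + 7).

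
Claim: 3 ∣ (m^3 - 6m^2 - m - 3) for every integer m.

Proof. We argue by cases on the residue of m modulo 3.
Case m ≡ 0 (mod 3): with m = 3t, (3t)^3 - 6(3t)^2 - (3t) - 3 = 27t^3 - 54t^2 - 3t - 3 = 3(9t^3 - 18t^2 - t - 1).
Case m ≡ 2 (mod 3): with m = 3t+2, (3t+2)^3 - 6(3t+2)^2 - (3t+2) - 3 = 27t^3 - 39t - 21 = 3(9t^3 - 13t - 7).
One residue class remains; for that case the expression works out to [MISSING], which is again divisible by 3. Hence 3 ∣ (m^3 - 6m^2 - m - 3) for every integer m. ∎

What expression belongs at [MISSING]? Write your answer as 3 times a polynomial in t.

3(9t^3 - 9t^2 - 10t - 3)

Only m ≡ 1 (mod 3) is unaccounted for. Put m = 3t+1:
(3t+1)^3 - 6(3t+1)^2 - (3t+1) - 3 expands to 27t^3 - 27t^2 - 30t - 9,
and factoring out 3 leaves 3(9t^3 - 9t^2 - 10t - 3).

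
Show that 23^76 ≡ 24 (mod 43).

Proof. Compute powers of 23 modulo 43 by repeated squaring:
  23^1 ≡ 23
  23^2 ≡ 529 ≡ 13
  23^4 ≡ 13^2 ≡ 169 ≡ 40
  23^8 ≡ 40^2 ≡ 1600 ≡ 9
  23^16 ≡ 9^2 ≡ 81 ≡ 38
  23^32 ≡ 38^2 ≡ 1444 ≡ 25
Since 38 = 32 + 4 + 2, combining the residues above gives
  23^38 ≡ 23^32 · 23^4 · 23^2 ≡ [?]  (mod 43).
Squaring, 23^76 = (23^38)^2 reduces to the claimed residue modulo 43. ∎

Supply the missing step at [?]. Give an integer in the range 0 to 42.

Multiply the listed residues: 25 · 40 · 13 = 1000 → 13000.
Reducing modulo 43: 13000 = 302·43 + 14, so 23^38 ≡ 14.

14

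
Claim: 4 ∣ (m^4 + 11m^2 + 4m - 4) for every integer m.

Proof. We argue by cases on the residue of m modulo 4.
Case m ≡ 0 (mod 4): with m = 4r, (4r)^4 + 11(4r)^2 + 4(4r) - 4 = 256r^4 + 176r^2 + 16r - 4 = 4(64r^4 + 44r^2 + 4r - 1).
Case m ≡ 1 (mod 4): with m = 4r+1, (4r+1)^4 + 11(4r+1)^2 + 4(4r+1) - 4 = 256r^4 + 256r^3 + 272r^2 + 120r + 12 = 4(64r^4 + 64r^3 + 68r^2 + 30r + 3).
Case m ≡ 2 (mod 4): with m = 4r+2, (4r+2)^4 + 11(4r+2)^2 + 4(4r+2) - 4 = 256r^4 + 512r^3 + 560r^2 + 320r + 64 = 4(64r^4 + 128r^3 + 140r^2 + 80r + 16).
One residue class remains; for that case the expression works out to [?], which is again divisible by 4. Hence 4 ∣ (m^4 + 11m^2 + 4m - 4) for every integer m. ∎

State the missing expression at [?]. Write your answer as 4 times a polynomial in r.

Only m ≡ 3 (mod 4) is unaccounted for. Put m = 4r+3:
(4r+3)^4 + 11(4r+3)^2 + 4(4r+3) - 4 expands to 256r^4 + 768r^3 + 1040r^2 + 712r + 188,
and factoring out 4 leaves 4(64r^4 + 192r^3 + 260r^2 + 178r + 47).

4(64r^4 + 192r^3 + 260r^2 + 178r + 47)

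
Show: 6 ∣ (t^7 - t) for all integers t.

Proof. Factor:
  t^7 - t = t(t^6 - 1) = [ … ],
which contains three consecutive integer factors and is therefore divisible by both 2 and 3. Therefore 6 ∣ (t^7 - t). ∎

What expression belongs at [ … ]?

t^6 - 1 = (t^2 - 1)(t^4 + t^2 + 1), and t^2 - 1 = (t-1)(t+1).
So t(t^6 - 1) = (t - 1)t(t + 1)(t^4 + t^2 + 1).

(t - 1)t(t + 1)(t^4 + t^2 + 1)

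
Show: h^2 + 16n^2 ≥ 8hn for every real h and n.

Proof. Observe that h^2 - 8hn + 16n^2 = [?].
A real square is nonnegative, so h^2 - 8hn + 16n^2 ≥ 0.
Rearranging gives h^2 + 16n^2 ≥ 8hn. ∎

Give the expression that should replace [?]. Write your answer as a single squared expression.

The leading and trailing coefficients are 1^2 and 4^2, and 8 = 2·1·4, so the trinomial is (h - 4n)^2.
Hence h^2 - 8hn + 16n^2 ≥ 0.

(h - 4n)^2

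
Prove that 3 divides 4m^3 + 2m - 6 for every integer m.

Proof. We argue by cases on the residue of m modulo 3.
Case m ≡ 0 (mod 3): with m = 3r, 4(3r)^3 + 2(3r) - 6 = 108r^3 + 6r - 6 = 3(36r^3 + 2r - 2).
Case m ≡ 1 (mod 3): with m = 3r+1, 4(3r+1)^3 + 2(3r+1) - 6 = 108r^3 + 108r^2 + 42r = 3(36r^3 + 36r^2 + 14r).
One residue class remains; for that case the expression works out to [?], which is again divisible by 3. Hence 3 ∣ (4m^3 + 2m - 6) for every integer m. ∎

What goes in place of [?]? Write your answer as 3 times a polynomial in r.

3(36r^3 + 72r^2 + 50r + 10)

Only m ≡ 2 (mod 3) is unaccounted for. Put m = 3r+2:
4(3r+2)^3 + 2(3r+2) - 6 expands to 108r^3 + 216r^2 + 150r + 30,
and factoring out 3 leaves 3(36r^3 + 72r^2 + 50r + 10).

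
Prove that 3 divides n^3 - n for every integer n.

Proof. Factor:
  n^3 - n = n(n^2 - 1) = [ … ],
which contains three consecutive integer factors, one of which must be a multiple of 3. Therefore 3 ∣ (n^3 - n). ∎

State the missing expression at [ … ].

n(n^2 - 1) = n(n - 1)(n + 1) = (n - 1)n(n + 1).
These three factors are consecutive integers, so their product is divisible by 3.

(n - 1)n(n + 1)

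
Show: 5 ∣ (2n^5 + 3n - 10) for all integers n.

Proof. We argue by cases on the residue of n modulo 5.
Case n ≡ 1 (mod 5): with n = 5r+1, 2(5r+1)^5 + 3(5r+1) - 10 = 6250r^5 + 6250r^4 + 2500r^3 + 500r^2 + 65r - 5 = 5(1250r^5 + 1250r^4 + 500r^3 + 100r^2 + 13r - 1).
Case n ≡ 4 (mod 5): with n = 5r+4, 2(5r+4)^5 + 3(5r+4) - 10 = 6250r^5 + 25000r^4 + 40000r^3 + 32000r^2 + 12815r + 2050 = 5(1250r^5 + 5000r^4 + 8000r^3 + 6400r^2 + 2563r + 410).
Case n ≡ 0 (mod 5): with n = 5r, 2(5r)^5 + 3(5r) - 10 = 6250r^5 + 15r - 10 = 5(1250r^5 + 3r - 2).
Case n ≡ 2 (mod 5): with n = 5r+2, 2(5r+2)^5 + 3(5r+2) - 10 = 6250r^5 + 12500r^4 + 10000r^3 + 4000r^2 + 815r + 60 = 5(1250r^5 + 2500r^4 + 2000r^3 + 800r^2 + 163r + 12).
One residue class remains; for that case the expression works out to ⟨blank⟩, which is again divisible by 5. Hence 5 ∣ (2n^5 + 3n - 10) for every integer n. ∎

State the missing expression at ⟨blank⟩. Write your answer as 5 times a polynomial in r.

The residues treated are {1, 4, 0, 2}, so the missing case is n ≡ 3 (mod 5); write n = 5r+3.
Then 2(5r+3)^5 + 3(5r+3) - 10 = 6250r^5 + 18750r^4 + 22500r^3 + 13500r^2 + 4065r + 485 = 5(1250r^5 + 3750r^4 + 4500r^3 + 2700r^2 + 813r + 97).

5(1250r^5 + 3750r^4 + 4500r^3 + 2700r^2 + 813r + 97)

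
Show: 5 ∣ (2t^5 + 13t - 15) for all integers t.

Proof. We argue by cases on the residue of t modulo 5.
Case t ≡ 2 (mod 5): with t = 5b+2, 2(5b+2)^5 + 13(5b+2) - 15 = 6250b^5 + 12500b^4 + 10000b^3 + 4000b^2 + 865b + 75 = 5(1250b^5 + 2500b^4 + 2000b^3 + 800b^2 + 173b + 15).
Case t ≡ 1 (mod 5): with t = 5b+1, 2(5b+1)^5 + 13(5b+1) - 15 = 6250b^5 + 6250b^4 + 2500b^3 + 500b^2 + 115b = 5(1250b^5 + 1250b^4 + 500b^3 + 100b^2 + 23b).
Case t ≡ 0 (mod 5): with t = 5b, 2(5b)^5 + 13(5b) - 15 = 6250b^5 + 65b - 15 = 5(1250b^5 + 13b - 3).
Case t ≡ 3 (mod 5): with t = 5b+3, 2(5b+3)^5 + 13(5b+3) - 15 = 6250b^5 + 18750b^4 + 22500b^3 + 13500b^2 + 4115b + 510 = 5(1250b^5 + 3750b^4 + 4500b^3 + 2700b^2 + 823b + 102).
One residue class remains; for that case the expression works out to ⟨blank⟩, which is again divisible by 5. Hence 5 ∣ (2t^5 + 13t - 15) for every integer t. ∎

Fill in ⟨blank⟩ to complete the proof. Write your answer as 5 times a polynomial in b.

The residues treated are {2, 1, 0, 3}, so the missing case is t ≡ 4 (mod 5); write t = 5b+4.
Then 2(5b+4)^5 + 13(5b+4) - 15 = 6250b^5 + 25000b^4 + 40000b^3 + 32000b^2 + 12865b + 2085 = 5(1250b^5 + 5000b^4 + 8000b^3 + 6400b^2 + 2573b + 417).

5(1250b^5 + 5000b^4 + 8000b^3 + 6400b^2 + 2573b + 417)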